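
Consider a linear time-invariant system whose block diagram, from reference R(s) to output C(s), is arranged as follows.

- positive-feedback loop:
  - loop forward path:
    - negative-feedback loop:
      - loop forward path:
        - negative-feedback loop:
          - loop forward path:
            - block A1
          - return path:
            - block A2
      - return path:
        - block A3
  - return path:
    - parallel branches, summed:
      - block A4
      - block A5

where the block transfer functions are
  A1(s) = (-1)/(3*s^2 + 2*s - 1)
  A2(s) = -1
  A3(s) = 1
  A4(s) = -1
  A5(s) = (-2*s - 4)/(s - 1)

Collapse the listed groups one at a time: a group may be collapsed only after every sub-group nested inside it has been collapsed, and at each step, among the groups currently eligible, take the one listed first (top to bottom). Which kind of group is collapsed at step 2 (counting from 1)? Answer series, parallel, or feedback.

Step 1: feedback reduction of A1, A2
Step 2: close the feedback loop around [A1/(1+A1*A2)], A3
Step 3: combine A4, A5 in parallel
Step 4: close the feedback loop around [[A1/(1+A1*A2)]/(1+[A1/(1+A1*A2)]*A3)], (A4+A5)
Step 2: feedback.

Final answer: feedback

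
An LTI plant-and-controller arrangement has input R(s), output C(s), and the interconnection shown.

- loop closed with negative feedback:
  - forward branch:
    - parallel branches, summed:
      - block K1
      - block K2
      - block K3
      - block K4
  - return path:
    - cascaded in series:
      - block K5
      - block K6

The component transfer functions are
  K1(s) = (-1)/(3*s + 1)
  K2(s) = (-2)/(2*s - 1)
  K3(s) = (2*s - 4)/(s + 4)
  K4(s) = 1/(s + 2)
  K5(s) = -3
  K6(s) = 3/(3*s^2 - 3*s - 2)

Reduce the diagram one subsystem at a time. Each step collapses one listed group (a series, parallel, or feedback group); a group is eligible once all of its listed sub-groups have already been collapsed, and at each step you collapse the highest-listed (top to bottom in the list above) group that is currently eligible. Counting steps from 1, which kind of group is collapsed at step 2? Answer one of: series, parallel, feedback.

Step 1: parallel reduction of K1, K2, K3, K4
Step 2: series reduction of K5, K6
Step 3: reduce the feedback loop with forward (K1+K2+K3+K4) and return (K5*K6)
The group at step 2 is a series group.

Hence the answer: series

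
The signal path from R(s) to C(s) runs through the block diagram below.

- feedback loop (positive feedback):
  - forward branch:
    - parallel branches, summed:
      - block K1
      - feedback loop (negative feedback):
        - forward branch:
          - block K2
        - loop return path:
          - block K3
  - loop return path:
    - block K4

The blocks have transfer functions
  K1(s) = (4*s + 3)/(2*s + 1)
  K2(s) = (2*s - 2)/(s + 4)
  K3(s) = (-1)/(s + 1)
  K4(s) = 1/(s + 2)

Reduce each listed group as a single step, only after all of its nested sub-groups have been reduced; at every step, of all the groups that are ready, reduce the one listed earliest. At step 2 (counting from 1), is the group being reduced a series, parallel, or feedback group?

Answer: parallel

Working:
[1] collapse the loop (K2 forward, K3 return)
[2] parallel reduction of K1, [K2/(1+K2*K3)]
[3] close the feedback loop around (K1+[K2/(1+K2*K3)]), K4
The group at step 2 is a parallel group.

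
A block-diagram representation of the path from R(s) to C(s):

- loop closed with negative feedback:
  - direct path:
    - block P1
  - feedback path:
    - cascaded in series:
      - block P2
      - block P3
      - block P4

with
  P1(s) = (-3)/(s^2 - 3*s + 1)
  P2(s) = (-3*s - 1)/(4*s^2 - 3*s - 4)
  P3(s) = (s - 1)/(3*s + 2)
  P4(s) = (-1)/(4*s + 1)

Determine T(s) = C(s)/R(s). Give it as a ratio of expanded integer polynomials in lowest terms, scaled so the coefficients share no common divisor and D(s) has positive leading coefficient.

First reduce the diagram to T(s).

Step 1: series reduction of P2, P3, P4, giving (3*s^2 - 2*s - 1)/(48*s^4 + 8*s^3 - 73*s^2 - 50*s - 8)
Step 2: apply the feedback formula to P1, (P2*P3*P4), giving the overall T(s)

Answer: (-144*s^4 - 24*s^3 + 219*s^2 + 150*s + 24)/(48*s^6 - 136*s^5 - 49*s^4 + 177*s^3 + 60*s^2 - 20*s - 5)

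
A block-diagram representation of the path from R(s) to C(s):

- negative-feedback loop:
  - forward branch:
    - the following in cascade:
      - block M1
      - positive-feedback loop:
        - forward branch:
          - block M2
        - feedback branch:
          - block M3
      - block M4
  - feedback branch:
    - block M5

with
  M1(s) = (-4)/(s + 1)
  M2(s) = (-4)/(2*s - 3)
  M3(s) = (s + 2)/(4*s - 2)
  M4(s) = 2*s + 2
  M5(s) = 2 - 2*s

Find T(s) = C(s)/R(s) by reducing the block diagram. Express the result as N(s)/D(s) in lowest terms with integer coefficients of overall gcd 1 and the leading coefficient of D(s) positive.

Step 1: feedback reduction of M2, M3 gives (4 - 8*s)/(4*s^2 - 6*s + 7)
Step 2: combine M1, [M2/(1-M2*M3)], M4 in series gives (64*s - 32)/(4*s^2 - 6*s + 7)
Step 3: close the feedback loop around (M1*[M2/(1-M2*M3)]*M4), M5, giving the overall T(s)

Answer: (32 - 64*s)/(124*s^2 - 186*s + 57)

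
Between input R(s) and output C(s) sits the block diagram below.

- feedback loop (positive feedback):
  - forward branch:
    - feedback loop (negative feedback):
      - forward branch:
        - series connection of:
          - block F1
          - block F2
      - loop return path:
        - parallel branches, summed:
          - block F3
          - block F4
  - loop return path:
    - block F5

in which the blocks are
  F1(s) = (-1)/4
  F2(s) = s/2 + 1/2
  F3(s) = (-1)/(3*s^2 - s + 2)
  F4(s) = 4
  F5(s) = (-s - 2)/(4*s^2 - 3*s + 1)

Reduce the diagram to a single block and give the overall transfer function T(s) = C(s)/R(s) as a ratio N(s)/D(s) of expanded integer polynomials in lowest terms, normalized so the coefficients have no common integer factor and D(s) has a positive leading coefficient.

1. multiply F1, F2 (series) -> -s/8 - 1/8
2. reduce the parallel group F3, F4 -> (12*s^2 - 4*s + 7)/(3*s^2 - s + 2)
3. close the feedback loop around (F1*F2), (F3+F4) -> (3*s^3 + 2*s^2 + s + 2)/(12*s^3 - 16*s^2 + 11*s - 9)
4. apply the feedback formula to [(F1*F2)/(1+(F1*F2)*(F3+F4))], F5; the result is T(s) itself (integer coefficients, no common factor, positive leading denominator coefficient)

Answer: (12*s^5 - s^4 + s^3 + 7*s^2 - 5*s + 2)/(48*s^5 - 97*s^4 + 112*s^3 - 80*s^2 + 42*s - 5)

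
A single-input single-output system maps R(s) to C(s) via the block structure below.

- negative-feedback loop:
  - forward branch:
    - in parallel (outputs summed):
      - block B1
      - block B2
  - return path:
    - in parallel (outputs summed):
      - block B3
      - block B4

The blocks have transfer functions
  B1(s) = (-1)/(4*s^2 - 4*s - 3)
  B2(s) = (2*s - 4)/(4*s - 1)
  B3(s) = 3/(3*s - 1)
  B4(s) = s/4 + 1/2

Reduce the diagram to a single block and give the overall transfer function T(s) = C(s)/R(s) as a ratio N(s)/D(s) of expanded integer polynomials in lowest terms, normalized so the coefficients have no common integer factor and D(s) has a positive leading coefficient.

Reducing step by step:

Step 1: combine B1, B2 in parallel: (8*s^3 - 24*s^2 + 6*s + 13)/(16*s^3 - 20*s^2 - 8*s + 3)
Step 2: reduce the parallel group B3, B4: (3*s^2 + 5*s + 10)/(12*s - 4)
Step 3: apply the feedback formula to (B1+B2), (B3+B4); the result is T(s) itself (integer coefficients, no common factor, positive leading denominator coefficient)

Answer: (96*s^4 - 320*s^3 + 168*s^2 + 132*s - 52)/(24*s^5 + 160*s^4 - 326*s^3 - 187*s^2 + 193*s + 118)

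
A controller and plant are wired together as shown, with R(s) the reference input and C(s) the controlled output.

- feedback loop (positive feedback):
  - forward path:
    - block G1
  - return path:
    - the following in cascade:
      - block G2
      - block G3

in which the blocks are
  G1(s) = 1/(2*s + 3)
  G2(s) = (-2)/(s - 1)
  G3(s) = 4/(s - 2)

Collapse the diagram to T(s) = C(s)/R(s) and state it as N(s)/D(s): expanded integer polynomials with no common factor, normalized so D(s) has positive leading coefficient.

[1] combine G2, G3 in series, giving (-8)/(s^2 - 3*s + 2)
[2] close the feedback loop around G1, (G2*G3) - this is the overall T(s), already in the required normalized form

Therefore the answer is (s^2 - 3*s + 2)/(2*s^3 - 3*s^2 - 5*s + 14).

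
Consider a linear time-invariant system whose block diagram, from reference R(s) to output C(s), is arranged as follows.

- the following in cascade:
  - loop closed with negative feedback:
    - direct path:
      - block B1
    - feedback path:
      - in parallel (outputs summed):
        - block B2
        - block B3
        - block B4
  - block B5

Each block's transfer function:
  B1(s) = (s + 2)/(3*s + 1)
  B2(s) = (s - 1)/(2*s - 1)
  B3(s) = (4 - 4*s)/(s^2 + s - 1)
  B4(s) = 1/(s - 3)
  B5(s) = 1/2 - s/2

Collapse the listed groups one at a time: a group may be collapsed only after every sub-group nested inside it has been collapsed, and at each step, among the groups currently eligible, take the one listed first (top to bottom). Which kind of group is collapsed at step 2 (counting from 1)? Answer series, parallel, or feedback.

[1] add B2, B3, B4 (parallel)
[2] feedback reduction of B1, (B2+B3+B4)
[3] multiply [B1/(1+B1*(B2+B3+B4))], B5 (series)
At step 2 the group reduced is feedback.

Answer: feedback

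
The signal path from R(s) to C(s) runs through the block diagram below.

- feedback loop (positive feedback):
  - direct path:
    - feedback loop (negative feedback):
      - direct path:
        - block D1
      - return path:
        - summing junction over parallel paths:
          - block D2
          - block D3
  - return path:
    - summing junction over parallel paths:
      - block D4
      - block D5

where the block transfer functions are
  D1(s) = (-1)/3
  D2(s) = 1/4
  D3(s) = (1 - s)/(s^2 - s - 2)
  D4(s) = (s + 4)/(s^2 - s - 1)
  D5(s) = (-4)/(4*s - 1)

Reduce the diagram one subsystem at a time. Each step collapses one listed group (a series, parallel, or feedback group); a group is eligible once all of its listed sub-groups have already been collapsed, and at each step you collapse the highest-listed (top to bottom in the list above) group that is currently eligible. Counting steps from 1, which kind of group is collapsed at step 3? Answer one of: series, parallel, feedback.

Step 1 - add D2, D3 (parallel)
Step 2 - collapse the loop (D1 forward, (D2+D3) return)
Step 3 - sum the parallel branches D4, D5
Step 4 - apply the feedback formula to [D1/(1+D1*(D2+D3))], (D4+D5)
Step 3: parallel.

Therefore the answer is parallel.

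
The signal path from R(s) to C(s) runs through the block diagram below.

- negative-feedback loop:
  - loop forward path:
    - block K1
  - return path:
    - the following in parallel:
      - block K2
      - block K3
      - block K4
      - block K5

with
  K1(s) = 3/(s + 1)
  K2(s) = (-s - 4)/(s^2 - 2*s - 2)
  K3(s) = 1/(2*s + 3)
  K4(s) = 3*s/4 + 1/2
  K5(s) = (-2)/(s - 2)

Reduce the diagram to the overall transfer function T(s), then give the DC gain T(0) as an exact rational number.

Step 1: combine K2, K3, K4, K5 in parallel gives (6*s^5 - 11*s^4 - 54*s^3 - 10*s^2 + 192*s + 184)/(8*s^4 - 20*s^3 - 32*s^2 + 56*s + 48)
Step 2: feedback reduction of K1, (K2+K3+K4+K5) gives (24*s^4 - 60*s^3 - 96*s^2 + 168*s + 144)/(26*s^5 - 45*s^4 - 214*s^3 - 6*s^2 + 680*s + 600)
The step-2 result is T(s). Setting s = 0: T(0) = 144/600 = 6/25.

Final answer: 6/25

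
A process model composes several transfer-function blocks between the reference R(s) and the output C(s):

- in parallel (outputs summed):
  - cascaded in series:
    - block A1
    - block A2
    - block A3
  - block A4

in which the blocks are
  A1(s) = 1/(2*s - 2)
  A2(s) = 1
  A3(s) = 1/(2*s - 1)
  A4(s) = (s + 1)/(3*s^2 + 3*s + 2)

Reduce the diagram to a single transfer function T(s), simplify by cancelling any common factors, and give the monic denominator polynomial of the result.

Step 1 - reduce the series chain A1, A2, A3, giving 1/(4*s^2 - 6*s + 2)
Step 2 - combine (A1*A2*A3), A4 in parallel, giving (4*s^3 + s^2 - s + 4)/(12*s^4 - 6*s^3 - 4*s^2 - 6*s + 4)
Step 2 gives the fully reduced T(s), with no common factor left to cancel. The denominator's leading coefficient is 12, so divide each of its coefficients by 12 to get the monic form.

Therefore the answer is s^4 - s^3/2 - s^2/3 - s/2 + 1/3.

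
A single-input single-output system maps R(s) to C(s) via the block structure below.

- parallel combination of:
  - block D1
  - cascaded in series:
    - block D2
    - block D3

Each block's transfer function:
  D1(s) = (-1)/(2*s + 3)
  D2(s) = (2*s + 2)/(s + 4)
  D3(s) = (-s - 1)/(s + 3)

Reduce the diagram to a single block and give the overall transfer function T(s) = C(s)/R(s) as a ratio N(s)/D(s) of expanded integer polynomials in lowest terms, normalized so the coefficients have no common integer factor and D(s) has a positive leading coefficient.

Reducing step by step:

Step 1: series reduction of D2, D3 gives (-2*s^2 - 4*s - 2)/(s^2 + 7*s + 12)
Step 2: combine D1, (D2*D3) in parallel; the result is T(s) itself (integer coefficients, no common factor, positive leading denominator coefficient)

Answer: (-4*s^3 - 15*s^2 - 23*s - 18)/(2*s^3 + 17*s^2 + 45*s + 36)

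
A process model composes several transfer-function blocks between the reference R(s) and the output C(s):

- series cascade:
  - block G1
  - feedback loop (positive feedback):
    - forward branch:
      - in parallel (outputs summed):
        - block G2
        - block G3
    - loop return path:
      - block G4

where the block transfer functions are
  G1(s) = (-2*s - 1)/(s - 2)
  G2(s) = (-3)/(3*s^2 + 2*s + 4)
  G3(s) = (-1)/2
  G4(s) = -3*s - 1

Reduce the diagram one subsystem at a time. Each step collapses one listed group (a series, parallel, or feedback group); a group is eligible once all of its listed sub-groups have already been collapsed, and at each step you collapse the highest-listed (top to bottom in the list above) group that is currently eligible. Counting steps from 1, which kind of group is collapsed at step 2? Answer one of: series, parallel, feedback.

Step 1. combine G2, G3 in parallel
Step 2. apply the feedback formula to (G2+G3), G4
Step 3. series reduction of G1, [(G2+G3)/(1-(G2+G3)*G4)]
Step 2 collapses a feedback group.

Therefore the answer is feedback.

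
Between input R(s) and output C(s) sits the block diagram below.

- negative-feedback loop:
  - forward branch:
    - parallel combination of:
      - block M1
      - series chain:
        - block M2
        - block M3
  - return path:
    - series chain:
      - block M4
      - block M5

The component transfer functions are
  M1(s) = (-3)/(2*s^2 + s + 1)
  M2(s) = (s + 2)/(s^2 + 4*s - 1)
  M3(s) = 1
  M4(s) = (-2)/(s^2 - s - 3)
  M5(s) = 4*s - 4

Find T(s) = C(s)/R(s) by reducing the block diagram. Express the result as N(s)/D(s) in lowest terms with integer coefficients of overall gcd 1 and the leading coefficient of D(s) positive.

(1) reduce the series chain M2, M3, giving (s + 2)/(s^2 + 4*s - 1)
(2) parallel reduction of M1, (M2*M3), giving (2*s^3 + 2*s^2 - 9*s + 5)/(2*s^4 + 9*s^3 + 3*s^2 + 3*s - 1)
(3) combine M4, M5 in series, giving (8 - 8*s)/(s^2 - s - 3)
(4) feedback reduction of (M1+(M2*M3)), (M4*M5), giving the overall T(s)

Final answer: (2*s^5 - 17*s^3 + 8*s^2 + 22*s - 15)/(2*s^6 + 7*s^5 - 28*s^4 - 27*s^3 + 75*s^2 - 120*s + 43)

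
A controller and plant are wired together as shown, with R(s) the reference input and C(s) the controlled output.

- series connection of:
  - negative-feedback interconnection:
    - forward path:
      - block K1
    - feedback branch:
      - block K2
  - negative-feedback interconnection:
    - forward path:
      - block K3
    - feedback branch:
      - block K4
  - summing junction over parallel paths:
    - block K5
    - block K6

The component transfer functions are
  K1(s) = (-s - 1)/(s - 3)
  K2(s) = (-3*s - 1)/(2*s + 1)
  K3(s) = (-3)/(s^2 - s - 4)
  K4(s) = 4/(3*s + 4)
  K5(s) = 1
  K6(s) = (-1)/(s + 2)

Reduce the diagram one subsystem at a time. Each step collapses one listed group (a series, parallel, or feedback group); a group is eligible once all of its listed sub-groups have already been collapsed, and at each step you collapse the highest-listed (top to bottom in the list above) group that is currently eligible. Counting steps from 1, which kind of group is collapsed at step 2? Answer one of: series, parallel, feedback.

Reducing step by step:

Step 1. apply the feedback formula to K1, K2
Step 2. close the feedback loop around K3, K4
Step 3. sum the parallel branches K5, K6
Step 4. cascade [K1/(1+K1*K2)], [K3/(1+K3*K4)], (K5+K6)
At step 2 the group reduced is feedback.

Answer: feedback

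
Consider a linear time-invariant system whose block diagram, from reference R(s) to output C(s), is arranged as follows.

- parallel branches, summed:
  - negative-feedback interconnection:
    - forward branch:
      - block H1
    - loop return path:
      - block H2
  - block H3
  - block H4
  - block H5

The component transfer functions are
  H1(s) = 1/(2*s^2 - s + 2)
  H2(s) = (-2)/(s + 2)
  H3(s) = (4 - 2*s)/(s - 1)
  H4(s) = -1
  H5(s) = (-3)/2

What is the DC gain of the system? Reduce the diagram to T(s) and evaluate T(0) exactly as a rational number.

Answer: -11/2

Working:
1. reduce the feedback loop with forward H1 and return H2; result (s + 2)/(2*s^3 + 3*s^2 + 2)
2. combine [H1/(1+H1*H2)], H3, H4, H5 in parallel; result (-18*s^4 - s^3 + 41*s^2 - 16*s + 22)/(4*s^4 + 2*s^3 - 6*s^2 + 4*s - 4)
Evaluating the step-2 result (the overall T(s)) at s = 0 gives T(0) = 22/(-4) = -11/2.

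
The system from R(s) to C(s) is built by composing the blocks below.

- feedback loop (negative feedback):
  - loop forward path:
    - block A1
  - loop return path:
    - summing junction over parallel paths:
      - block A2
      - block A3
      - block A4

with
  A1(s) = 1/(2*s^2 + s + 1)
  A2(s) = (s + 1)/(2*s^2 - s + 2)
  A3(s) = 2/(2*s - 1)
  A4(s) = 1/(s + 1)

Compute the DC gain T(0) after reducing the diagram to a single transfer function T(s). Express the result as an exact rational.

1. combine A2, A3, A4 in parallel gives (10*s^3 + s^2 + 7*s + 1)/(4*s^4 + s^2 + 3*s - 2)
2. close the feedback loop around A1, (A2+A3+A4) gives (4*s^4 + s^2 + 3*s - 2)/(8*s^6 + 4*s^5 + 6*s^4 + 17*s^3 + s^2 + 8*s - 1)
That last expression is T(s); at s = 0 only the constant terms survive, so T(0) = -2/(-1) = 2.

Therefore the answer is 2.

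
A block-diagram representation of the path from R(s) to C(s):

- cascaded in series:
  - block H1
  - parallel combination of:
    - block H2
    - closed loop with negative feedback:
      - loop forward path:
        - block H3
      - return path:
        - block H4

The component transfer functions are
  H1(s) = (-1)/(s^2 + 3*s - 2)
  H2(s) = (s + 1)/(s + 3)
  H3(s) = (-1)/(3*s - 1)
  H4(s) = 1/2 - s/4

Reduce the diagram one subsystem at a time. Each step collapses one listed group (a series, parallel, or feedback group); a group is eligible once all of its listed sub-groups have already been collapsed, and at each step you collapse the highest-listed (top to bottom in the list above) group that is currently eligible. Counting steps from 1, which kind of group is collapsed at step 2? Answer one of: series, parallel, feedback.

(1) reduce the feedback loop with forward H3 and return H4
(2) sum the parallel branches H2, [H3/(1+H3*H4)]
(3) cascade H1, (H2+[H3/(1+H3*H4)])
Step 2 collapses a parallel group.

Final answer: parallel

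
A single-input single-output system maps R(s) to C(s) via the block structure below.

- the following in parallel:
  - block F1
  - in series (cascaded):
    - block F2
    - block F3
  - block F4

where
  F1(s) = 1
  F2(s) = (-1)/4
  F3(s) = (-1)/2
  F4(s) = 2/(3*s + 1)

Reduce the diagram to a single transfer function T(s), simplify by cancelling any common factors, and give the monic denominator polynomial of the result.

1. multiply F2, F3 (series) gives 1/8
2. parallel reduction of F1, (F2*F3), F4 gives (27*s + 25)/(24*s + 8)
That last expression is T(s), already simplified. Scaling its denominator by 1/24 (the reciprocal of the leading coefficient) yields the monic denominator.

Final answer: s + 1/3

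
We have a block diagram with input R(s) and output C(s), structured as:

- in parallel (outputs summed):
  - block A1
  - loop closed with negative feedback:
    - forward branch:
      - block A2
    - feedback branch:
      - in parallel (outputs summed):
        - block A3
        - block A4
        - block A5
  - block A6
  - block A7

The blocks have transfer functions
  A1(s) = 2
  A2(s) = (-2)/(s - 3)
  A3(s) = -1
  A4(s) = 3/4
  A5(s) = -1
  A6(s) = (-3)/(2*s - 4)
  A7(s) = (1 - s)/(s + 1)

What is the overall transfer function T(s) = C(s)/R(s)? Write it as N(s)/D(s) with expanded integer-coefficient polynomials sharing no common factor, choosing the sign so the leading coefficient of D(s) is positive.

Answer: (4*s^3 - 12*s^2 - 21*s + 31)/(4*s^3 - 6*s^2 - 6*s + 4)

Working:
Step 1: combine A3, A4, A5 in parallel -> (-5)/4
Step 2: feedback reduction of A2, (A3+A4+A5) -> (-4)/(2*s - 1)
Step 3: combine A1, [A2/(1+A2*(A3+A4+A5))], A6, A7 in parallel, which is the overall transfer function T(s) = C(s)/R(s) in lowest terms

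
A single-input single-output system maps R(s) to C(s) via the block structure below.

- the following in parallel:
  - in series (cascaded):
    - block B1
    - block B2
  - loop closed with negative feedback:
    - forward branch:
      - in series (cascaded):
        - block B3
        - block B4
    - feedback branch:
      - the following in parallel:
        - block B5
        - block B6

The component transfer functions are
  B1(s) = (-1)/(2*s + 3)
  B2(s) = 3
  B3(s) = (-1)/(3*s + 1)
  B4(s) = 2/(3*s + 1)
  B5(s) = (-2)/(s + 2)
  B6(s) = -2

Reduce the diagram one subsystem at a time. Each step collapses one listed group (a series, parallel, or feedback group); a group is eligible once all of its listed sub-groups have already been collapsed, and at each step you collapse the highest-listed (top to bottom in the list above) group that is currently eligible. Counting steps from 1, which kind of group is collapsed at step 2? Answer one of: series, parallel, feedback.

Step 1 - multiply B1, B2 (series)
Step 2 - multiply B3, B4 (series)
Step 3 - parallel reduction of B5, B6
Step 4 - collapse the loop ((B3*B4) forward, (B5+B6) return)
Step 5 - parallel reduction of (B1*B2), [(B3*B4)/(1+(B3*B4)*(B5+B6))]
Step 2: series.

Therefore the answer is series.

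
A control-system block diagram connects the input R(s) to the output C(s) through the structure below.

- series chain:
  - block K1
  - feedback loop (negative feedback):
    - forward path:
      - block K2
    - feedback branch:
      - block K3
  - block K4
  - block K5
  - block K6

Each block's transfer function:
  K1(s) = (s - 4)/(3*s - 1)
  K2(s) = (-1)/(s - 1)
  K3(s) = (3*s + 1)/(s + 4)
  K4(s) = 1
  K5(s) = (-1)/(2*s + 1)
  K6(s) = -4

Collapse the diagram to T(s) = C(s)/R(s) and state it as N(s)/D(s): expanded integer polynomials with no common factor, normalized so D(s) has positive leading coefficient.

(1) feedback reduction of K2, K3 -> (-s - 4)/(s^2 - 5)
(2) cascade K1, [K2/(1+K2*K3)], K4, K5, K6: this yields T(s), and no further normalization is needed

Hence the answer: (64 - 4*s^2)/(6*s^4 + s^3 - 31*s^2 - 5*s + 5)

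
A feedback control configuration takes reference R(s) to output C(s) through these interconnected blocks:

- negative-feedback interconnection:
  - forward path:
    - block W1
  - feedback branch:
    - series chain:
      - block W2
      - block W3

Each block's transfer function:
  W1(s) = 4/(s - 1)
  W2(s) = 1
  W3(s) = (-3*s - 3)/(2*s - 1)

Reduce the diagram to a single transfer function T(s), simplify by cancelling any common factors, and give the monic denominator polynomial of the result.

First reduce the diagram to T(s).

Step 1. cascade W2, W3; result (-3*s - 3)/(2*s - 1)
Step 2. reduce the feedback loop with forward W1 and return (W2*W3); result (8*s - 4)/(2*s^2 - 15*s - 11)
Step 2 gives the fully reduced T(s), with no common factor left to cancel. The denominator's leading coefficient is 2, so divide each of its coefficients by 2 to get the monic form.

Answer: s^2 - 15*s/2 - 11/2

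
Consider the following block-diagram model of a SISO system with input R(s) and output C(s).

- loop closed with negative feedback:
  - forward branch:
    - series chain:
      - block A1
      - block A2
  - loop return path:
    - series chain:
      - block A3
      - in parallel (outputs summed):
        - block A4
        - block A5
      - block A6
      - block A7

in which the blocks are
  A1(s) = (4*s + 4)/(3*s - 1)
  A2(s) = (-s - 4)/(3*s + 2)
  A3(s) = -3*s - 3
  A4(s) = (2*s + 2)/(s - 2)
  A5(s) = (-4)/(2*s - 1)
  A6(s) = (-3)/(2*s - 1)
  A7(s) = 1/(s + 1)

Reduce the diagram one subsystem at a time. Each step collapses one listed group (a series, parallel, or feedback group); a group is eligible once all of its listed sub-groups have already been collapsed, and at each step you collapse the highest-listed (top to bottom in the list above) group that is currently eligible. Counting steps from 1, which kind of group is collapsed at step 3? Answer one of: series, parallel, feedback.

The answer is series.

Reasoning:
[1] cascade A1, A2
[2] parallel reduction of A4, A5
[3] combine A3, (A4+A5), A6, A7 in series
[4] close the feedback loop around (A1*A2), (A3*(A4+A5)*A6*A7)
So the answer for step 3 is series.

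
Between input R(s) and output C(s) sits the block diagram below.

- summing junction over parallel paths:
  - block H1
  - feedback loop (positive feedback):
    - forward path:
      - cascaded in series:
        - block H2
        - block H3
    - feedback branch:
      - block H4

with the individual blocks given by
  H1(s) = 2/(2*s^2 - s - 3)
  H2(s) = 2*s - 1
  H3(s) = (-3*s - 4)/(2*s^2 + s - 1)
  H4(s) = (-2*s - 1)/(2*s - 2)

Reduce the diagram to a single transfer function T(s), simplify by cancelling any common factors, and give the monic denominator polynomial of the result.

Step 1. combine H2, H3 in series -> (-3*s - 4)/(s + 1)
Step 2. close the feedback loop around (H2*H3), H4 -> (6*s^2 + 2*s - 8)/(4*s^2 + 11*s + 6)
Step 3. sum the parallel branches H1, [(H2*H3)/(1-(H2*H3)*H4)] -> (12*s^4 - 2*s^3 - 28*s^2 + 24*s + 36)/(8*s^4 + 18*s^3 - 11*s^2 - 39*s - 18)
No further cancellation is possible in the step-3 result, so that is T(s). Its denominator becomes monic after dividing by the leading coefficient 8.

Final answer: s^4 + 9*s^3/4 - 11*s^2/8 - 39*s/8 - 9/4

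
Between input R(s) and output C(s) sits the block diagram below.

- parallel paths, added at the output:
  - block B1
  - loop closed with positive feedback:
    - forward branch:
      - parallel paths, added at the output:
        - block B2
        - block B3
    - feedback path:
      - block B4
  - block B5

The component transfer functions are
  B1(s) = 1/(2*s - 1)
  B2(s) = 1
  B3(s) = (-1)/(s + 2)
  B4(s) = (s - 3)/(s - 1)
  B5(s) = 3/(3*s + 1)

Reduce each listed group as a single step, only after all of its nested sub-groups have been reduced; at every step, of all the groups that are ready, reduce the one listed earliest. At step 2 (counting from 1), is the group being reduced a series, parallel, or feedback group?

Step 1. parallel reduction of B2, B3
Step 2. close the feedback loop around (B2+B3), B4
Step 3. combine B1, [(B2+B3)/(1-(B2+B3)*B4)], B5 in parallel
The group at step 2 is a feedback group.

Therefore the answer is feedback.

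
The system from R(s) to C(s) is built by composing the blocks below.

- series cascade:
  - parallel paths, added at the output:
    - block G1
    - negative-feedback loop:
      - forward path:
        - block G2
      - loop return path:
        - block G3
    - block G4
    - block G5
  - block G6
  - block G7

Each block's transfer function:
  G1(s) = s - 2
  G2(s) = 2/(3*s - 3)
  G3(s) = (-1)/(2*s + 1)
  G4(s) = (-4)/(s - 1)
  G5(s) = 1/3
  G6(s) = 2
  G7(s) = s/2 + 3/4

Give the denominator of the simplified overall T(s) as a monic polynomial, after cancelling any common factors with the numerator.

Answer: s^3 - 3*s^2/2 - s/3 + 5/6

Working:
1. reduce the feedback loop with forward G2 and return G3; result (4*s + 2)/(6*s^2 - 3*s - 5)
2. reduce the parallel group G1, [G2/(1+G2*G3)], G4, G5; result (18*s^4 - 57*s^3 - 21*s^2 + 55*s + 29)/(18*s^3 - 27*s^2 - 6*s + 15)
3. combine (G1+[G2/(1+G2*G3)]+G4+G5), G6, G7 in series; result (36*s^5 - 60*s^4 - 213*s^3 + 47*s^2 + 223*s + 87)/(36*s^3 - 54*s^2 - 12*s + 30)
T(s) is the step-3 result (common factors already cancelled). Leading coefficient of the denominator: 36. Divide through by 36 for the monic polynomial.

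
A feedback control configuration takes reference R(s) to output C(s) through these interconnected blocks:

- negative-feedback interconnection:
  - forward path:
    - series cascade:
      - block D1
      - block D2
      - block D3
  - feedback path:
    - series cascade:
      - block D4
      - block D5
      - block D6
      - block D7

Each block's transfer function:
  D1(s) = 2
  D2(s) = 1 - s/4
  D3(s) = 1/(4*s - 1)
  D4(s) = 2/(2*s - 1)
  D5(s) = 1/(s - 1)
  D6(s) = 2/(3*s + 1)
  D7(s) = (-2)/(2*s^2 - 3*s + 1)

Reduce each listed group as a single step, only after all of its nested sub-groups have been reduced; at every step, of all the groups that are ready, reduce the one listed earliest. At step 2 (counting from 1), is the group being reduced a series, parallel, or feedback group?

Step 1. combine D1, D2, D3 in series
Step 2. multiply D4, D5, D6, D7 (series)
Step 3. collapse the loop ((D1*D2*D3) forward, (D4*D5*D6*D7) return)
At step 2 the group reduced is series.

Final answer: series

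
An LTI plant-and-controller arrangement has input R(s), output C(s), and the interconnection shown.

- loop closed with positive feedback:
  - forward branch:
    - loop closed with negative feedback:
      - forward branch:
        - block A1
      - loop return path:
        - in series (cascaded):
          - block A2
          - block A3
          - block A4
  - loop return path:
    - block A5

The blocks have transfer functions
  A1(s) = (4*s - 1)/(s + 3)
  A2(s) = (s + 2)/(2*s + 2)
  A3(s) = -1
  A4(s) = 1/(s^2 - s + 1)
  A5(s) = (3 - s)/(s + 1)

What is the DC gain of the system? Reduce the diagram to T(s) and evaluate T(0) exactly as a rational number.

Step 1: multiply A2, A3, A4 (series), giving (-s - 2)/(2*s^3 + 2)
Step 2: reduce the feedback loop with forward A1 and return (A2*A3*A4), giving (8*s^4 - 2*s^3 + 8*s - 2)/(2*s^4 + 6*s^3 - 4*s^2 - 5*s + 8)
Step 3: reduce the feedback loop with forward [A1/(1+A1*(A2*A3*A4))] and return A5, giving (8*s^4 - 2*s^3 + 8*s - 2)/(10*s^4 - 28*s^3 + 36*s^2 - 37*s + 14)
The step-3 result is T(s). Setting s = 0: T(0) = -2/14 = -1/7.

Answer: -1/7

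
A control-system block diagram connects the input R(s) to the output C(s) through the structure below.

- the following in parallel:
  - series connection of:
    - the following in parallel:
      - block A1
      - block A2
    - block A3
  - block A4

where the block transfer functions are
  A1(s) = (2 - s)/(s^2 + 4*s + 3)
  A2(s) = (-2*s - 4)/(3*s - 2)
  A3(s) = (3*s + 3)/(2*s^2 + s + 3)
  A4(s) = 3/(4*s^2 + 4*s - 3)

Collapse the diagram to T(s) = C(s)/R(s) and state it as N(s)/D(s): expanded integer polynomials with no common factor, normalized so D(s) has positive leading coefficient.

Step 1. add A1, A2 (parallel) = (-2*s^3 - 15*s^2 - 14*s - 16)/(3*s^3 + 10*s^2 + s - 6)
Step 2. series reduction of (A1+A2), A3 = (-6*s^3 - 45*s^2 - 42*s - 48)/(6*s^4 + 17*s^3 + 4*s^2 + 15*s - 18)
Step 3. add ((A1+A2)*A3), A4 (parallel) - this is the overall T(s), already in the required normalized form

Final answer: (-24*s^5 - 186*s^4 - 279*s^3 - 213*s^2 - 21*s + 90)/(24*s^6 + 92*s^5 + 66*s^4 + 25*s^3 - 24*s^2 - 117*s + 54)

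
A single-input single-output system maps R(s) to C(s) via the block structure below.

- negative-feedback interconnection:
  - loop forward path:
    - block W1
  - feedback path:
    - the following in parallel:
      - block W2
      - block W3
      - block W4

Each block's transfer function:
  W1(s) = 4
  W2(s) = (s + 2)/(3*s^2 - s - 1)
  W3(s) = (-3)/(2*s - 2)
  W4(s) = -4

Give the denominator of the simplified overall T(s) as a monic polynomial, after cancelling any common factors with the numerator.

Answer: s^3 - 46*s^2/45 - 2*s/9 + 17/45

Working:
(1) reduce the parallel group W2, W3, W4 gives (-24*s^3 + 25*s^2 + 5*s - 9)/(6*s^3 - 8*s^2 + 2)
(2) close the feedback loop around W1, (W2+W3+W4) gives (-12*s^3 + 16*s^2 - 4)/(45*s^3 - 46*s^2 - 10*s + 17)
The result of step 2 is T(s) in lowest terms. Its denominator has leading coefficient 45; dividing the denominator through by 45 makes it monic.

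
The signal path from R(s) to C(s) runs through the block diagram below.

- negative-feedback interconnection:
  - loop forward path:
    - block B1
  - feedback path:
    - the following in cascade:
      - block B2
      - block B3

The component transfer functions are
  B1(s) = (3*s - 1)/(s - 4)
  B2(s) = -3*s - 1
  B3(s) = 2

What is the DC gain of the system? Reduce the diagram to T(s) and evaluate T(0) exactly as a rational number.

(1) reduce the series chain B2, B3 -> -6*s - 2
(2) collapse the loop (B1 forward, (B2*B3) return) -> (1 - 3*s)/(18*s^2 - s + 2)
Step 2 gives the overall T(s). Then T(0) = 1/2.

Hence the answer: 1/2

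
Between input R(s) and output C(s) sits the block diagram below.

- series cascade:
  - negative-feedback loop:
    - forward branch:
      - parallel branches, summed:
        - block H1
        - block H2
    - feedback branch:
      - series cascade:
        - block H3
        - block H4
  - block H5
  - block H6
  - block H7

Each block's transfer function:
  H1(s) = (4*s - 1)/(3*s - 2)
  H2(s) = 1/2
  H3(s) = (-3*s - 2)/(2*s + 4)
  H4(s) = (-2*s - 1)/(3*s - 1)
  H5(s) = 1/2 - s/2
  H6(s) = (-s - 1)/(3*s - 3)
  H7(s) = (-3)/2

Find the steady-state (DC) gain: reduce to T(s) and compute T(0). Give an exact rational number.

Answer: -1/2

Working:
Step 1. parallel reduction of H1, H2 = (11*s - 4)/(6*s - 4)
Step 2. reduce the series chain H3, H4 = (6*s^2 + 7*s + 2)/(6*s^2 + 10*s - 4)
Step 3. collapse the loop ((H1+H2) forward, (H3*H4) return) = (66*s^3 + 86*s^2 - 84*s + 16)/(102*s^3 + 89*s^2 - 70*s + 8)
Step 4. cascade [(H1+H2)/(1+(H1+H2)*(H3*H4))], H5, H6, H7 = (-33*s^4 - 76*s^3 - s^2 + 34*s - 8)/(204*s^3 + 178*s^2 - 140*s + 16)
Evaluating the step-4 result (the overall T(s)) at s = 0 gives T(0) = -8/16 = -1/2.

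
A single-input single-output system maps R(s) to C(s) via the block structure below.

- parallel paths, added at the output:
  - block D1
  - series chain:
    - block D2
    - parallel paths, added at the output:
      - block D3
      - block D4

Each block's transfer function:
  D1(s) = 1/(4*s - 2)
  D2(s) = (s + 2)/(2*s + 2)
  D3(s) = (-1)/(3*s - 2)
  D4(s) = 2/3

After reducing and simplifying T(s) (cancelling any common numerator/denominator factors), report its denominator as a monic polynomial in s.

Step 1 - combine D3, D4 in parallel gives (6*s - 7)/(9*s - 6)
Step 2 - combine D2, (D3+D4) in series gives (6*s^2 + 5*s - 14)/(18*s^2 + 6*s - 12)
Step 3 - sum the parallel branches D1, (D2*(D3+D4)) gives (12*s^3 + 13*s^2 - 30*s + 8)/(36*s^3 - 6*s^2 - 30*s + 12)
The result of step 3 is T(s) in lowest terms. Its denominator has leading coefficient 36; dividing the denominator through by 36 makes it monic.

Hence the answer: s^3 - s^2/6 - 5*s/6 + 1/3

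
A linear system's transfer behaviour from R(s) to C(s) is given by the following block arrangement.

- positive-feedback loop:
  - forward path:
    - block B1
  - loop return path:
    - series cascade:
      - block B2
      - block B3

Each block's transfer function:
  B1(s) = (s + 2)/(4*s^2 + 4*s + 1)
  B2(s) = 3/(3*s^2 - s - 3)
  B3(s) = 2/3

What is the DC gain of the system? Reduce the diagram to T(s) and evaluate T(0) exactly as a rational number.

Step 1: combine B2, B3 in series gives 2/(3*s^2 - s - 3)
Step 2: apply the feedback formula to B1, (B2*B3) gives (3*s^3 + 5*s^2 - 5*s - 6)/(12*s^4 + 8*s^3 - 13*s^2 - 15*s - 7)
The step-2 result is T(s). Setting s = 0: T(0) = -6/(-7) = 6/7.

Therefore the answer is 6/7.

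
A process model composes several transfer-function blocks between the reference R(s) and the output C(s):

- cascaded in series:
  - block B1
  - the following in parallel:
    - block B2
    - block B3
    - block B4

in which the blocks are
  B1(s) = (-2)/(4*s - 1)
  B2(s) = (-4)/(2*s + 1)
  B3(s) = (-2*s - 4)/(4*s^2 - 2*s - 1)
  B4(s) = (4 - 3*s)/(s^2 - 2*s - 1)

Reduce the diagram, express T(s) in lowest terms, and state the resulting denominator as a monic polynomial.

Answer: s^6 - 9*s^5/4 - s^4 + 5*s^3/4 + 17*s^2/32 - s/16 - 1/32

Working:
Step 1. sum the parallel branches B2, B3, B4; result (-44*s^4 + 70*s^3 + 36*s^2 - 11*s - 4)/(8*s^5 - 16*s^4 - 12*s^3 + 7*s^2 + 6*s + 1)
Step 2. cascade B1, (B2+B3+B4); result (88*s^4 - 140*s^3 - 72*s^2 + 22*s + 8)/(32*s^6 - 72*s^5 - 32*s^4 + 40*s^3 + 17*s^2 - 2*s - 1)
T(s) is the step-2 result (common factors already cancelled). Leading coefficient of the denominator: 32. Divide through by 32 for the monic polynomial.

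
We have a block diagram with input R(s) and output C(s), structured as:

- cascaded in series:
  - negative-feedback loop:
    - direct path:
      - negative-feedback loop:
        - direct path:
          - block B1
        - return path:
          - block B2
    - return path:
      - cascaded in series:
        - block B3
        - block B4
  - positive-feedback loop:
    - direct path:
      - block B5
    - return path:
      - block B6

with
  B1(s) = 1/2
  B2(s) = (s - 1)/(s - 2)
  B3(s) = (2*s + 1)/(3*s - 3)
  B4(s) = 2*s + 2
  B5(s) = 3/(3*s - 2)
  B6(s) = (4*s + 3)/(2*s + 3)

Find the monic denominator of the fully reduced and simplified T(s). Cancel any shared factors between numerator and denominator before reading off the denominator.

Step 1: reduce the feedback loop with forward B1 and return B2 -> (s - 2)/(3*s - 5)
Step 2: multiply B3, B4 (series) -> (4*s^2 + 6*s + 2)/(3*s - 3)
Step 3: close the feedback loop around [B1/(1+B1*B2)], (B3*B4) -> (3*s^2 - 9*s + 6)/(4*s^3 + 7*s^2 - 34*s + 11)
Step 4: collapse the loop (B5 forward, B6 return) -> (6*s + 9)/(6*s^2 - 7*s - 15)
Step 5: multiply [[B1/(1+B1*B2)]/(1+[B1/(1+B1*B2)]*(B3*B4))], [B5/(1-B5*B6)] (series) -> (18*s^3 - 27*s^2 - 45*s + 54)/(24*s^5 + 14*s^4 - 313*s^3 + 199*s^2 + 433*s - 165)
The result of step 5 is T(s) in lowest terms. Its denominator has leading coefficient 24; dividing the denominator through by 24 makes it monic.

Final answer: s^5 + 7*s^4/12 - 313*s^3/24 + 199*s^2/24 + 433*s/24 - 55/8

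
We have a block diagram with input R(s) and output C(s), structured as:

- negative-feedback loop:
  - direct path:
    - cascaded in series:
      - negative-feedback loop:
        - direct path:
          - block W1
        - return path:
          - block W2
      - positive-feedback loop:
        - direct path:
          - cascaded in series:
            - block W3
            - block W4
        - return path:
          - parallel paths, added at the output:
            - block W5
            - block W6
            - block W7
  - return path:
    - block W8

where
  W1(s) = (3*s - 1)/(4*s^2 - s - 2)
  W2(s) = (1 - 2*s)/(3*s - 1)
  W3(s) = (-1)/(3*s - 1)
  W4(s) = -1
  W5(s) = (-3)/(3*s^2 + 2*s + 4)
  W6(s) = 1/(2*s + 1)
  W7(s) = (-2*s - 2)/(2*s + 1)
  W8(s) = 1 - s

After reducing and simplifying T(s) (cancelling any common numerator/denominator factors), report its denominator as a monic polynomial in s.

Step 1. apply the feedback formula to W1, W2; result (3*s - 1)/(4*s^2 - 3*s - 1)
Step 2. combine W3, W4 in series; result 1/(3*s - 1)
Step 3. reduce the parallel group W5, W6, W7; result (-3*s^2 - 2*s - 7)/(3*s^2 + 2*s + 4)
Step 4. apply the feedback formula to (W3*W4), (W5+W6+W7); result (3*s^2 + 2*s + 4)/(9*s^3 + 6*s^2 + 12*s + 3)
Step 5. combine [W1/(1+W1*W2)], [(W3*W4)/(1-(W3*W4)*(W5+W6+W7))] in series; result (9*s^3 + 3*s^2 + 10*s - 4)/(36*s^5 - 3*s^4 + 21*s^3 - 30*s^2 - 21*s - 3)
Step 6. feedback reduction of ([W1/(1+W1*W2)]*[(W3*W4)/(1-(W3*W4)*(W5+W6+W7))]), W8; result (9*s^3 + 3*s^2 + 10*s - 4)/(36*s^5 - 12*s^4 + 27*s^3 - 37*s^2 - 7*s - 7)
The result of step 6 is T(s) in lowest terms. Its denominator has leading coefficient 36; dividing the denominator through by 36 makes it monic.

Therefore the answer is s^5 - s^4/3 + 3*s^3/4 - 37*s^2/36 - 7*s/36 - 7/36.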